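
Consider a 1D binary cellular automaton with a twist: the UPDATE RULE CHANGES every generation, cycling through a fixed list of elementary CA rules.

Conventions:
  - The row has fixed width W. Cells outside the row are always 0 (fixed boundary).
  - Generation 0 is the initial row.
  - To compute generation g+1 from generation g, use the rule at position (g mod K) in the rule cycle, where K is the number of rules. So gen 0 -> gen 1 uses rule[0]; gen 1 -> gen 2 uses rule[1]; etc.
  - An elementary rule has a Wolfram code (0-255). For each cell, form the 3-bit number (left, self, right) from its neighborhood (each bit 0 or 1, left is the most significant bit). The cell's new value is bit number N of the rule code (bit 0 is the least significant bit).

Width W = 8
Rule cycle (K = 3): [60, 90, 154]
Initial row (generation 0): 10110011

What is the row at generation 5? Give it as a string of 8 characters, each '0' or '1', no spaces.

Gen 0: 10110011
Gen 1 (rule 60): 11101010
Gen 2 (rule 90): 10100001
Gen 3 (rule 154): 00010010
Gen 4 (rule 60): 00011011
Gen 5 (rule 90): 00111011

Answer: 00111011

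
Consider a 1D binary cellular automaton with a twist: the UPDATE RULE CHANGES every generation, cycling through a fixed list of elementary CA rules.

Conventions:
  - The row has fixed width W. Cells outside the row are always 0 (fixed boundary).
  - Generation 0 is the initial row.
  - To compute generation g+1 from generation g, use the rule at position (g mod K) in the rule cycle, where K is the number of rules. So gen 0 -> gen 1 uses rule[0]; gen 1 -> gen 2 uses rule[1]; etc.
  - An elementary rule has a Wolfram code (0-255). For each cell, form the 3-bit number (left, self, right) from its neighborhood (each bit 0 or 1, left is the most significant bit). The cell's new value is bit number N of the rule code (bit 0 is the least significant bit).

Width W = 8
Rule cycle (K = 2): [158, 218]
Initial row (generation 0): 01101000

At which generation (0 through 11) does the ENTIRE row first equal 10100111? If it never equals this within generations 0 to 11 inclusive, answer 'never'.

Gen 0: 01101000
Gen 1 (rule 158): 11001100
Gen 2 (rule 218): 11111110
Gen 3 (rule 158): 11111101
Gen 4 (rule 218): 11111100
Gen 5 (rule 158): 11111010
Gen 6 (rule 218): 11111001
Gen 7 (rule 158): 11110111
Gen 8 (rule 218): 11110111
Gen 9 (rule 158): 11100110
Gen 10 (rule 218): 11111111
Gen 11 (rule 158): 11111110

Answer: never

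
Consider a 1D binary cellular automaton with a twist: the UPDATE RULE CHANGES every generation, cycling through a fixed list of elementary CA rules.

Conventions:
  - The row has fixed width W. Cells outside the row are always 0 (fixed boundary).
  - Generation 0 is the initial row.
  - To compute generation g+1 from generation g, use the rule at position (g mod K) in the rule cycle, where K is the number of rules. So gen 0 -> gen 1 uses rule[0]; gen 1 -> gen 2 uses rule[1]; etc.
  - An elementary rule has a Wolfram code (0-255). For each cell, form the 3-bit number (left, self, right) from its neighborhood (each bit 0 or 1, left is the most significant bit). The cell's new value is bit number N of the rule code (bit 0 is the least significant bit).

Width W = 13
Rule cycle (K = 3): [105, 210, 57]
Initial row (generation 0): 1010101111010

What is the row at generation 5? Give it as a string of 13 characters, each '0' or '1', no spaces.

Answer: 1011011010111

Derivation:
Gen 0: 1010101111010
Gen 1 (rule 105): 0101011001100
Gen 2 (rule 210): 1000001110110
Gen 3 (rule 57): 0111101001101
Gen 4 (rule 105): 0100110001110
Gen 5 (rule 210): 1011011010111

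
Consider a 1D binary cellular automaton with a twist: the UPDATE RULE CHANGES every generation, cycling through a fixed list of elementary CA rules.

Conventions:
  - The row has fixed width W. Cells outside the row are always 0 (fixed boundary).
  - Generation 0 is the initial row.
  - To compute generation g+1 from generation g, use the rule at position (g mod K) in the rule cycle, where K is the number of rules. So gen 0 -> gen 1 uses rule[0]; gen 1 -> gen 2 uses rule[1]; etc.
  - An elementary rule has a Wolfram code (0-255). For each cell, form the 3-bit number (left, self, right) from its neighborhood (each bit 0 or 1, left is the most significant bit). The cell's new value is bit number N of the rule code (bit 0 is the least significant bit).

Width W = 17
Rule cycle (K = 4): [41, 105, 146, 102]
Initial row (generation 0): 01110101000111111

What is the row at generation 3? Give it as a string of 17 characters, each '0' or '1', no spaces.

Gen 0: 01110101000111111
Gen 1 (rule 41): 01001010010100000
Gen 2 (rule 105): 00000100001001111
Gen 3 (rule 146): 00001010010110110

Answer: 00001010010110110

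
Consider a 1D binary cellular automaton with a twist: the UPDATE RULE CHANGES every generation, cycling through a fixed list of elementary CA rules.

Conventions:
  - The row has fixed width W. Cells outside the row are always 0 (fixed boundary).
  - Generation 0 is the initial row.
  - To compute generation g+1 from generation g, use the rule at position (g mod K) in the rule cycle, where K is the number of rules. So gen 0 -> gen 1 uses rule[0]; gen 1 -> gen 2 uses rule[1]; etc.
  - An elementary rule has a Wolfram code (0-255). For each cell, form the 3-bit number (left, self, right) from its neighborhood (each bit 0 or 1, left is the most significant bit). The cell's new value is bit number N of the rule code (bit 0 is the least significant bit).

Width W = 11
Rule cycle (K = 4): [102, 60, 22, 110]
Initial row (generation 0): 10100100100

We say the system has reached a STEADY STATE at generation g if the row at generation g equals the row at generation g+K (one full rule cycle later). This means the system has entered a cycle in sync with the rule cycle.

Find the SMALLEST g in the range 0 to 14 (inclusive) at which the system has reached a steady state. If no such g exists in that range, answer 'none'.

Gen 0: 10100100100
Gen 1 (rule 102): 11101101100
Gen 2 (rule 60): 10011011010
Gen 3 (rule 22): 11100000011
Gen 4 (rule 110): 10100000111
Gen 5 (rule 102): 11100001001
Gen 6 (rule 60): 10010001101
Gen 7 (rule 22): 11111010001
Gen 8 (rule 110): 10001110011
Gen 9 (rule 102): 10010010101
Gen 10 (rule 60): 11011011111
Gen 11 (rule 22): 00000000000
Gen 12 (rule 110): 00000000000
Gen 13 (rule 102): 00000000000
Gen 14 (rule 60): 00000000000
Gen 15 (rule 22): 00000000000
Gen 16 (rule 110): 00000000000
Gen 17 (rule 102): 00000000000
Gen 18 (rule 60): 00000000000

Answer: 11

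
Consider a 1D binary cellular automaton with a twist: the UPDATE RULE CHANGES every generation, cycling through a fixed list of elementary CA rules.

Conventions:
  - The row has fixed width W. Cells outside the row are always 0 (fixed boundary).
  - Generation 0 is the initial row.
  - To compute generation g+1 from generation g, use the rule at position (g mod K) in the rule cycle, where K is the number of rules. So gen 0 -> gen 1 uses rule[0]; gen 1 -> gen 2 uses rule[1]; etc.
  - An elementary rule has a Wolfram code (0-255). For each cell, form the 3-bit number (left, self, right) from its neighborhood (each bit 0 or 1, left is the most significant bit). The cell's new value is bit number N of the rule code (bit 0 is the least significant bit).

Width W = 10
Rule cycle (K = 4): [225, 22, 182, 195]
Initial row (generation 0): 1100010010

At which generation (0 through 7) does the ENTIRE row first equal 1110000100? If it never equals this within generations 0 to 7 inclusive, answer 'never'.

Gen 0: 1100010010
Gen 1 (rule 225): 0101000000
Gen 2 (rule 22): 1101100000
Gen 3 (rule 182): 0010010000
Gen 4 (rule 195): 1100100111
Gen 5 (rule 225): 0100000011
Gen 6 (rule 22): 1110000100
Gen 7 (rule 182): 0101001110

Answer: 6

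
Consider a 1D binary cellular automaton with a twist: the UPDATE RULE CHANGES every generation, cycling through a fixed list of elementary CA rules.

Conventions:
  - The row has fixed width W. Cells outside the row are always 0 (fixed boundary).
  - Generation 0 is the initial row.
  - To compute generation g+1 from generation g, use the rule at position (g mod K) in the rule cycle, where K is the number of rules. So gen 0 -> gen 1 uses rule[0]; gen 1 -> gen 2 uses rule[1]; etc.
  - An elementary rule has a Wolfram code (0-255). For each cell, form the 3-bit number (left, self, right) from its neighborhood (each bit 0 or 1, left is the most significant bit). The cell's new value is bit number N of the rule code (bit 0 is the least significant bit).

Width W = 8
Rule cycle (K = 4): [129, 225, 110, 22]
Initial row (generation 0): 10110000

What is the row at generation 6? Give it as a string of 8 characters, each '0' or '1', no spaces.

Gen 0: 10110000
Gen 1 (rule 129): 00000111
Gen 2 (rule 225): 11110011
Gen 3 (rule 110): 10010111
Gen 4 (rule 22): 11110000
Gen 5 (rule 129): 01100111
Gen 6 (rule 225): 00100011

Answer: 00100011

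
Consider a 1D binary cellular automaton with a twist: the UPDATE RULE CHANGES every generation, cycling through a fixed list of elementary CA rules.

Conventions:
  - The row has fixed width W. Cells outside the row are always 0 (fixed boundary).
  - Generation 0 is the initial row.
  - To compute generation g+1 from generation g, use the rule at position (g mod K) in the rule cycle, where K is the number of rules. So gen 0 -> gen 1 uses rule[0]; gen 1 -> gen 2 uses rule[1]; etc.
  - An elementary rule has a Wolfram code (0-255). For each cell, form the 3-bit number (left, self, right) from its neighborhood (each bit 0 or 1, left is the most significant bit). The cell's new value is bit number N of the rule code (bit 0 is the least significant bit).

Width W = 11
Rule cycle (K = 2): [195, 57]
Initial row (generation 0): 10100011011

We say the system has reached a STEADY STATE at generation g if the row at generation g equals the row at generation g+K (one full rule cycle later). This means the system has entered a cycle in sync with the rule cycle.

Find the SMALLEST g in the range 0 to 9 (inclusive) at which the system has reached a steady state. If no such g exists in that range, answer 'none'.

Gen 0: 10100011011
Gen 1 (rule 195): 00001101001
Gen 2 (rule 57): 11101010100
Gen 3 (rule 195): 01100000001
Gen 4 (rule 57): 01011111100
Gen 5 (rule 195): 10001111101
Gen 6 (rule 57): 01101000010
Gen 7 (rule 195): 10100011100
Gen 8 (rule 57): 01011010011
Gen 9 (rule 195): 10001000101
Gen 10 (rule 57): 01100110010
Gen 11 (rule 195): 10101010100

Answer: none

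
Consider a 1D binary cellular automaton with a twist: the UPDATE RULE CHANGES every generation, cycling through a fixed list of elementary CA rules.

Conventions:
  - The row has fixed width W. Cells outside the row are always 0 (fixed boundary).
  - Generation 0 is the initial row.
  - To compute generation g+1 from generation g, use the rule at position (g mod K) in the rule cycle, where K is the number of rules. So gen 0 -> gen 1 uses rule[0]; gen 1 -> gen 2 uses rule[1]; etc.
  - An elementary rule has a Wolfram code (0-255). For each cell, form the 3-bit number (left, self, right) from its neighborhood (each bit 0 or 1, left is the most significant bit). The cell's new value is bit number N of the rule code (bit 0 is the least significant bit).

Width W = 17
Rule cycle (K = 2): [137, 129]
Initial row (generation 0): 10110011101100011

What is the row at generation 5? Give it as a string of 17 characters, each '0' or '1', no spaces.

Gen 0: 10110011101100011
Gen 1 (rule 137): 00100011001001010
Gen 2 (rule 129): 10001000000000000
Gen 3 (rule 137): 00100011111111111
Gen 4 (rule 129): 10001001111111110
Gen 5 (rule 137): 00100001111111100

Answer: 00100001111111100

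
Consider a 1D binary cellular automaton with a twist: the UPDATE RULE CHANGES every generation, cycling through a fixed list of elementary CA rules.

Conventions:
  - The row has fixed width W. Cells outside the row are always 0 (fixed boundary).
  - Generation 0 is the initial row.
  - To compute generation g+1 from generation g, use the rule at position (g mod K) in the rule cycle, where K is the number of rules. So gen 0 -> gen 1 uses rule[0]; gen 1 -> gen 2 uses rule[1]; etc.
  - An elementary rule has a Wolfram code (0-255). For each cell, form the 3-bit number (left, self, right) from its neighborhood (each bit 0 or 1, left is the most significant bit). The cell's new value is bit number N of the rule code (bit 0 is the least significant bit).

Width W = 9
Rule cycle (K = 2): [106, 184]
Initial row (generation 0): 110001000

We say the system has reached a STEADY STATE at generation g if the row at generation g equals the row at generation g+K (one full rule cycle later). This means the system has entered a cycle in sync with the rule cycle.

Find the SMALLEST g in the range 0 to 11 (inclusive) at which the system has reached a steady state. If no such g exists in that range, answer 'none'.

Gen 0: 110001000
Gen 1 (rule 106): 110010000
Gen 2 (rule 184): 101001000
Gen 3 (rule 106): 010010000
Gen 4 (rule 184): 001001000
Gen 5 (rule 106): 010010000
Gen 6 (rule 184): 001001000
Gen 7 (rule 106): 010010000
Gen 8 (rule 184): 001001000
Gen 9 (rule 106): 010010000
Gen 10 (rule 184): 001001000
Gen 11 (rule 106): 010010000
Gen 12 (rule 184): 001001000
Gen 13 (rule 106): 010010000

Answer: 3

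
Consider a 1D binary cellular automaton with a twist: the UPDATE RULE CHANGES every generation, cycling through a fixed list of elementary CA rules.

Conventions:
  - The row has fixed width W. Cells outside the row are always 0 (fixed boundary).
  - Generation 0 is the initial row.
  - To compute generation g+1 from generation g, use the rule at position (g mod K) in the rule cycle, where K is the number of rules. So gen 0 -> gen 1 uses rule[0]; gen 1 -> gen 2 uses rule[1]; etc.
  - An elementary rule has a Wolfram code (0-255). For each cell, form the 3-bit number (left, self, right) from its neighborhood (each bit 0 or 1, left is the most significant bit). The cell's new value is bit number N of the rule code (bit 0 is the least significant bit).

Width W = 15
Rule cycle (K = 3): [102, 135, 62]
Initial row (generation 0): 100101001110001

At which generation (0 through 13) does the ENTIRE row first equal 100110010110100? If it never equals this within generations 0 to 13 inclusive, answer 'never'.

Gen 0: 100101001110001
Gen 1 (rule 102): 101111010010011
Gen 2 (rule 135): 100110010110100
Gen 3 (rule 62): 111101111101110
Gen 4 (rule 102): 000110000110010
Gen 5 (rule 135): 111000111000110
Gen 6 (rule 62): 100101100101101
Gen 7 (rule 102): 101110101110111
Gen 8 (rule 135): 100100100100010
Gen 9 (rule 62): 111111111110111
Gen 10 (rule 102): 000000000011001
Gen 11 (rule 135): 111111111100011
Gen 12 (rule 62): 100000000010110
Gen 13 (rule 102): 100000000111010

Answer: 2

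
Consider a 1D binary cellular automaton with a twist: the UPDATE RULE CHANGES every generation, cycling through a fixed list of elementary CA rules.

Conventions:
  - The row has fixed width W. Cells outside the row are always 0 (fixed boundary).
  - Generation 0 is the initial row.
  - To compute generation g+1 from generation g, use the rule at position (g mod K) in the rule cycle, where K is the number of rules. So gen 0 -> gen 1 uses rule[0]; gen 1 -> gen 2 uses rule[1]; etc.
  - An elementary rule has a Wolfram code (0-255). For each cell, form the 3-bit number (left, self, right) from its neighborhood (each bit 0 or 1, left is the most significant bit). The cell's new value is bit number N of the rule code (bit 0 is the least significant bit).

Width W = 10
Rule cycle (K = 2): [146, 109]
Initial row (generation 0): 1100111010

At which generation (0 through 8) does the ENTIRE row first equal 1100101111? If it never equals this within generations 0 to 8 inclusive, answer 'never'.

Gen 0: 1100111010
Gen 1 (rule 146): 0011010001
Gen 2 (rule 109): 1011110101
Gen 3 (rule 146): 0001100000
Gen 4 (rule 109): 1101101111
Gen 5 (rule 146): 0000000110
Gen 6 (rule 109): 1111110110
Gen 7 (rule 146): 0111100001
Gen 8 (rule 109): 0100101101

Answer: never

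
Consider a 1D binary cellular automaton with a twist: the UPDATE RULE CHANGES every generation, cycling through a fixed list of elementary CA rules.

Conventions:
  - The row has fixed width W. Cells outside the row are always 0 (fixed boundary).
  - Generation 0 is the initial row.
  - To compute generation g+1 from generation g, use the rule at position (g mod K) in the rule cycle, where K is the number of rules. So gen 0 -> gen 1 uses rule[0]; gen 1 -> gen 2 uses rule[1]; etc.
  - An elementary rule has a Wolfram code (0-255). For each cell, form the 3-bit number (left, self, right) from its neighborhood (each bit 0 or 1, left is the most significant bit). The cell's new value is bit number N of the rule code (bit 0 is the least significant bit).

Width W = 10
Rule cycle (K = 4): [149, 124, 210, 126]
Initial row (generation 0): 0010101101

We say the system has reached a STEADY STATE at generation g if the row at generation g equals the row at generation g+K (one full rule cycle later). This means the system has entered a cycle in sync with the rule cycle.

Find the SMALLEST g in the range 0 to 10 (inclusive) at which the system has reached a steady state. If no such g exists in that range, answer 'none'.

Gen 0: 0010101101
Gen 1 (rule 149): 1010100001
Gen 2 (rule 124): 1111110001
Gen 3 (rule 210): 0111111010
Gen 4 (rule 126): 1100001111
Gen 5 (rule 149): 0011100110
Gen 6 (rule 124): 0010110111
Gen 7 (rule 210): 0100010011
Gen 8 (rule 126): 1110111111
Gen 9 (rule 149): 0100011110
Gen 10 (rule 124): 0110010011
Gen 11 (rule 210): 1011101101
Gen 12 (rule 126): 1110111111
Gen 13 (rule 149): 0100011110
Gen 14 (rule 124): 0110010011

Answer: 8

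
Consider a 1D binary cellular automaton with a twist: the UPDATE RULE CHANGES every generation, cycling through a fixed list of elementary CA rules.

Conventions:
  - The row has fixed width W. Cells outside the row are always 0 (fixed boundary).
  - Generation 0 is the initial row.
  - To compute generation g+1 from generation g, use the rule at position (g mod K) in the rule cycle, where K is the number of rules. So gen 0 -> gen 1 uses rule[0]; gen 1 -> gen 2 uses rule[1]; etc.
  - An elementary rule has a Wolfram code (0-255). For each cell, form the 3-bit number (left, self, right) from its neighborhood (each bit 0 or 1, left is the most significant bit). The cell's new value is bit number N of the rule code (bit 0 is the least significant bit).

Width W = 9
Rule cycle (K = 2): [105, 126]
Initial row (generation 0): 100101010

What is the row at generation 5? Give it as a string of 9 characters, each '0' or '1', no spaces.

Answer: 100011101

Derivation:
Gen 0: 100101010
Gen 1 (rule 105): 000010100
Gen 2 (rule 126): 000111110
Gen 3 (rule 105): 110100010
Gen 4 (rule 126): 111110111
Gen 5 (rule 105): 100011101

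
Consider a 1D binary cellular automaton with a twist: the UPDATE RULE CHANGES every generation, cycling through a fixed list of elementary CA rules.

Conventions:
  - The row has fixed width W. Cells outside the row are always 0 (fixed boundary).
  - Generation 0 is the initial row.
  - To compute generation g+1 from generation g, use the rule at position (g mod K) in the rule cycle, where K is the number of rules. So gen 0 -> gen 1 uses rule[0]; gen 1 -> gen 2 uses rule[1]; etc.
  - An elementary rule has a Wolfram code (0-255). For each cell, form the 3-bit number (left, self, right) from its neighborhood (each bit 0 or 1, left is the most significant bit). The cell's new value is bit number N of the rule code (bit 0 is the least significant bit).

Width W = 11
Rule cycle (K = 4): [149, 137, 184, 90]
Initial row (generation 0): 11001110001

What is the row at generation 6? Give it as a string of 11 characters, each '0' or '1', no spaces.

Gen 0: 11001110001
Gen 1 (rule 149): 00100101101
Gen 2 (rule 137): 10000001000
Gen 3 (rule 184): 01000000100
Gen 4 (rule 90): 10100001010
Gen 5 (rule 149): 10111101011
Gen 6 (rule 137): 00111000010

Answer: 00111000010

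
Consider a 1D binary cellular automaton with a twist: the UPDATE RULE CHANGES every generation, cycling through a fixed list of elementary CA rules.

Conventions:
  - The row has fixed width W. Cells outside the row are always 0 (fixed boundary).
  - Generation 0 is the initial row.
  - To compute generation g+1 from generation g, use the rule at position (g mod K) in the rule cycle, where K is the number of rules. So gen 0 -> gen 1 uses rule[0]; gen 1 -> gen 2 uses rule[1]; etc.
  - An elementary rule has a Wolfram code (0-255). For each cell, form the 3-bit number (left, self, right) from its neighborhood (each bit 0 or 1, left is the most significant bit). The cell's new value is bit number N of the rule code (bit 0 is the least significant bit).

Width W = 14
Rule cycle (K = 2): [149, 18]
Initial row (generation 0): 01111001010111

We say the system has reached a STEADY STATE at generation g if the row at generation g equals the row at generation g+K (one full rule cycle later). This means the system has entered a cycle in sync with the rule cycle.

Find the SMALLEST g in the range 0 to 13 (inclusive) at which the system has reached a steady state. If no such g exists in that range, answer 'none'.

Gen 0: 01111001010111
Gen 1 (rule 149): 00110101010010
Gen 2 (rule 18): 01000000001101
Gen 3 (rule 149): 01111111100001
Gen 4 (rule 18): 10000000010010
Gen 5 (rule 149): 11111111011011
Gen 6 (rule 18): 00000000000000
Gen 7 (rule 149): 11111111111111
Gen 8 (rule 18): 00000000000000
Gen 9 (rule 149): 11111111111111
Gen 10 (rule 18): 00000000000000
Gen 11 (rule 149): 11111111111111
Gen 12 (rule 18): 00000000000000
Gen 13 (rule 149): 11111111111111
Gen 14 (rule 18): 00000000000000
Gen 15 (rule 149): 11111111111111

Answer: 6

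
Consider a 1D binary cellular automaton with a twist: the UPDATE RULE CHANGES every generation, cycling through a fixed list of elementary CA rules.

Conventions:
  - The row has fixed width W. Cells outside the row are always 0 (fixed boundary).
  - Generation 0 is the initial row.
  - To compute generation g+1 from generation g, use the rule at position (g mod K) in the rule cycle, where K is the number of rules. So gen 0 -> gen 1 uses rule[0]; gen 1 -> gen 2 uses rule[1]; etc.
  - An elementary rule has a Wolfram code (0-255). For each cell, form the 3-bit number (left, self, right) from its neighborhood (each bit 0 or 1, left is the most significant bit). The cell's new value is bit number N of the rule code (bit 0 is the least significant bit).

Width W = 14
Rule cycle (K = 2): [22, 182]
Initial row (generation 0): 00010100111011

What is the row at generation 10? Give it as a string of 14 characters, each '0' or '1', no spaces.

Gen 0: 00010100111011
Gen 1 (rule 22): 00110111000000
Gen 2 (rule 182): 01001010100000
Gen 3 (rule 22): 11111010110000
Gen 4 (rule 182): 01110111001000
Gen 5 (rule 22): 10000000111100
Gen 6 (rule 182): 11000001011010
Gen 7 (rule 22): 00100011000011
Gen 8 (rule 182): 01110100100100
Gen 9 (rule 22): 10000111111110
Gen 10 (rule 182): 11001011111101

Answer: 11001011111101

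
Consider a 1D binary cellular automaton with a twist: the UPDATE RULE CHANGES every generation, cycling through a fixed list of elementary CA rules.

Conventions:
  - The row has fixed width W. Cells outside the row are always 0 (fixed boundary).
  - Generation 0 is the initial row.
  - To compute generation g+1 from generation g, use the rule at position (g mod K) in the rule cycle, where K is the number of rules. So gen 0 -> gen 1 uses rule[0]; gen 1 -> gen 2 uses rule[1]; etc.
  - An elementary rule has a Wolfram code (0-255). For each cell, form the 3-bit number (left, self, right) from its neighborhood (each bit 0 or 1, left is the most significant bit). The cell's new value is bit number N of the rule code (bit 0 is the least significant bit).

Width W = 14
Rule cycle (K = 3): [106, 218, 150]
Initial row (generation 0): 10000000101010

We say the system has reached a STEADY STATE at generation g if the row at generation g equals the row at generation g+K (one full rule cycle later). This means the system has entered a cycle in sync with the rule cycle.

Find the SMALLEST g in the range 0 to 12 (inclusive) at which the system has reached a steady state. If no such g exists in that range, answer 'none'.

Answer: none

Derivation:
Gen 0: 10000000101010
Gen 1 (rule 106): 00000001010100
Gen 2 (rule 218): 00000010000010
Gen 3 (rule 150): 00000111000111
Gen 4 (rule 106): 00001101001101
Gen 5 (rule 218): 00011100111100
Gen 6 (rule 150): 00101011011010
Gen 7 (rule 106): 01010111111100
Gen 8 (rule 218): 10000111111110
Gen 9 (rule 150): 11001011111101
Gen 10 (rule 106): 11010110000110
Gen 11 (rule 218): 11000111001111
Gen 12 (rule 150): 00101010110110
Gen 13 (rule 106): 01010101111110
Gen 14 (rule 218): 10000001111111
Gen 15 (rule 150): 11000010111110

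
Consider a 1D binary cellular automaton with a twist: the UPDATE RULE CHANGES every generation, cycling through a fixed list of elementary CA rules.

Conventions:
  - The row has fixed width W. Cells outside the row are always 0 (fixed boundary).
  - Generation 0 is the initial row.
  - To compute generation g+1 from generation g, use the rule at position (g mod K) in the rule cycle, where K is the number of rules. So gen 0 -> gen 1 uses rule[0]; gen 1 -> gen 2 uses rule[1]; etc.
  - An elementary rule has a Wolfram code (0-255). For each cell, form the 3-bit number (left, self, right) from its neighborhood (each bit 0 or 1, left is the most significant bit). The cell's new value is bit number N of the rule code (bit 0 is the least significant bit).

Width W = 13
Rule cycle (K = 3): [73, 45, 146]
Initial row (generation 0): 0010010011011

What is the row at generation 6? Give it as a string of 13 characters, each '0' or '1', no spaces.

Gen 0: 0010010011011
Gen 1 (rule 73): 1000000011011
Gen 2 (rule 45): 1011111010110
Gen 3 (rule 146): 0001110000001
Gen 4 (rule 73): 1101010111100
Gen 5 (rule 45): 1011111100001
Gen 6 (rule 146): 0001111010010

Answer: 0001111010010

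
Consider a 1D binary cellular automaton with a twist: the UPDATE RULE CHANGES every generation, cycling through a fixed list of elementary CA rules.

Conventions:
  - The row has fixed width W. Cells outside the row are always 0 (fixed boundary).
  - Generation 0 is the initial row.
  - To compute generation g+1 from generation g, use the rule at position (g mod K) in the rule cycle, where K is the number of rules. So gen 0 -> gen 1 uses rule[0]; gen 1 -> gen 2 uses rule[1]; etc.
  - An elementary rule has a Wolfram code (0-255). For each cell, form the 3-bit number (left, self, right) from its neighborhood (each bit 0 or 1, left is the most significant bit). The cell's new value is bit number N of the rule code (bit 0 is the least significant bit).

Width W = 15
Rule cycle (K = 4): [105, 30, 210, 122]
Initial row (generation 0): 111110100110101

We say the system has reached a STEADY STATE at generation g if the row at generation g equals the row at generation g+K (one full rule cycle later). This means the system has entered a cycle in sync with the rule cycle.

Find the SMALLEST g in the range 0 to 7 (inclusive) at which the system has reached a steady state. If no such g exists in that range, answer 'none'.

Gen 0: 111110100110101
Gen 1 (rule 105): 100011000111010
Gen 2 (rule 30): 110110101100011
Gen 3 (rule 210): 010010000110101
Gen 4 (rule 122): 101101001111010
Gen 5 (rule 105): 011110001001100
Gen 6 (rule 30): 110001011111010
Gen 7 (rule 210): 011010001111001
Gen 8 (rule 122): 111101011001110
Gen 9 (rule 105): 100110111001010
Gen 10 (rule 30): 111100100111011
Gen 11 (rule 210): 011111011011001

Answer: none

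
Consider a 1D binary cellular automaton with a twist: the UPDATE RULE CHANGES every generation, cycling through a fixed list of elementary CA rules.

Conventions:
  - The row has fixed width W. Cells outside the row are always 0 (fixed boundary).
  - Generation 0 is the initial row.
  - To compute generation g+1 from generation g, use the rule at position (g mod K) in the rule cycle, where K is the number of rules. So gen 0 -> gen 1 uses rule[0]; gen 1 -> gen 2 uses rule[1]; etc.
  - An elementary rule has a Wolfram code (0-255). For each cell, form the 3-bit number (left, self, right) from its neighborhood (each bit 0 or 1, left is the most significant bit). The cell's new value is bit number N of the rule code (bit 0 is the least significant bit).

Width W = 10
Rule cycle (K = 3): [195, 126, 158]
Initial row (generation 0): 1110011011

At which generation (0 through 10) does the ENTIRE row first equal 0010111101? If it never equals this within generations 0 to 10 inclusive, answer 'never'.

Gen 0: 1110011011
Gen 1 (rule 195): 0110101001
Gen 2 (rule 126): 1111111111
Gen 3 (rule 158): 1111111110
Gen 4 (rule 195): 0111111110
Gen 5 (rule 126): 1100000011
Gen 6 (rule 158): 1010000110
Gen 7 (rule 195): 0000111010
Gen 8 (rule 126): 0001101111
Gen 9 (rule 158): 0011001110
Gen 10 (rule 195): 1101010110

Answer: never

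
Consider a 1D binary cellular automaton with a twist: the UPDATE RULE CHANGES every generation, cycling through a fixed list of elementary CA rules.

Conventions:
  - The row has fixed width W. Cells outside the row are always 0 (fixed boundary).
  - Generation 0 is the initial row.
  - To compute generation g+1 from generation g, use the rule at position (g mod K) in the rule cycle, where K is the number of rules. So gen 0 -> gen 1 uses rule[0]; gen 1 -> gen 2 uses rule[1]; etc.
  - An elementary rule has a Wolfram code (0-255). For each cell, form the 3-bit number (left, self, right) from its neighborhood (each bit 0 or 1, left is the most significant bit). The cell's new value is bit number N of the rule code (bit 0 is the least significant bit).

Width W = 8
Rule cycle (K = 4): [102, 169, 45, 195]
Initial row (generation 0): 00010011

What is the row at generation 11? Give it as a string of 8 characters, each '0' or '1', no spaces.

Answer: 10001000

Derivation:
Gen 0: 00010011
Gen 1 (rule 102): 00110101
Gen 2 (rule 169): 10101010
Gen 3 (rule 45): 11111110
Gen 4 (rule 195): 01111110
Gen 5 (rule 102): 10000010
Gen 6 (rule 169): 00111000
Gen 7 (rule 45): 10100011
Gen 8 (rule 195): 00001101
Gen 9 (rule 102): 00010111
Gen 10 (rule 169): 11001110
Gen 11 (rule 45): 10001000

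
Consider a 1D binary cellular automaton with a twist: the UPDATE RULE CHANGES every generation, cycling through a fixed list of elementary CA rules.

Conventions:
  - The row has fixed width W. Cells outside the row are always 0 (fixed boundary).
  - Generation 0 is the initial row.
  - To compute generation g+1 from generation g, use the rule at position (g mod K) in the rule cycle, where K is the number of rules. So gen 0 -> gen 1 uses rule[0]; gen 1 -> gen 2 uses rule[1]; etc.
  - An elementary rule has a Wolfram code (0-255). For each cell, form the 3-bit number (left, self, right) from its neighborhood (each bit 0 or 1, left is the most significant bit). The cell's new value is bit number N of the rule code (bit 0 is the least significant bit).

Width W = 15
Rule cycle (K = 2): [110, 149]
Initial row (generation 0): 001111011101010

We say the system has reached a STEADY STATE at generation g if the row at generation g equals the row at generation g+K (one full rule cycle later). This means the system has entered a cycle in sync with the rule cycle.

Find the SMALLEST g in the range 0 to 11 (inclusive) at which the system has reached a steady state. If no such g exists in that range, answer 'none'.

Gen 0: 001111011101010
Gen 1 (rule 110): 011001110111110
Gen 2 (rule 149): 000100100011101
Gen 3 (rule 110): 001101100110111
Gen 4 (rule 149): 100000010000010
Gen 5 (rule 110): 100000110000110
Gen 6 (rule 149): 111110001110001
Gen 7 (rule 110): 100010011010011
Gen 8 (rule 149): 111011000011000
Gen 9 (rule 110): 101111000111000
Gen 10 (rule 149): 100110110010111
Gen 11 (rule 110): 101111110111101
Gen 12 (rule 149): 100111100011001
Gen 13 (rule 110): 101100100111011

Answer: none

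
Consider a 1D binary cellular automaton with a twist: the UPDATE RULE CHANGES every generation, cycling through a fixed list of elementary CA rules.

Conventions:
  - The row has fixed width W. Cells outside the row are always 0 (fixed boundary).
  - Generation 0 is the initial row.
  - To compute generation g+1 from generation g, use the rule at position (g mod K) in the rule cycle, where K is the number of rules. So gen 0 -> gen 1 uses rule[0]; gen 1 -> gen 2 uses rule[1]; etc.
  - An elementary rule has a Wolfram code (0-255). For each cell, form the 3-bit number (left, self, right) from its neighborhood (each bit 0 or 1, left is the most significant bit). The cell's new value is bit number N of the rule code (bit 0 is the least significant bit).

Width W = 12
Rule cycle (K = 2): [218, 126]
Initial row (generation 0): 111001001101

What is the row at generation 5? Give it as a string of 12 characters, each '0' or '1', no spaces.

Gen 0: 111001001101
Gen 1 (rule 218): 111110111100
Gen 2 (rule 126): 100011100110
Gen 3 (rule 218): 010111111111
Gen 4 (rule 126): 111100000001
Gen 5 (rule 218): 111110000010

Answer: 111110000010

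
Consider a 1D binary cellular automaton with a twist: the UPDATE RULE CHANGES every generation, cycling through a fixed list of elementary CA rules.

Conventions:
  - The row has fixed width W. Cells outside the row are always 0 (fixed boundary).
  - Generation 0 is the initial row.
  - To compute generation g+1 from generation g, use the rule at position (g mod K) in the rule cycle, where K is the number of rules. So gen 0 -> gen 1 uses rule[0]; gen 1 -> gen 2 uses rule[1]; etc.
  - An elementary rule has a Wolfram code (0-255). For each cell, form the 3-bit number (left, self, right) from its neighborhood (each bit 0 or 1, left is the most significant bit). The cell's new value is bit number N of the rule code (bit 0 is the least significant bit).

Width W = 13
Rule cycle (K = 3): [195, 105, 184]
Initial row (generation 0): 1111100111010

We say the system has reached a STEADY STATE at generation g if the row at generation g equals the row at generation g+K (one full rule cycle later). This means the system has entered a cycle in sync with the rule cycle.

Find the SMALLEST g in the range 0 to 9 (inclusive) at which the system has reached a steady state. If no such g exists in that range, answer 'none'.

Answer: none

Derivation:
Gen 0: 1111100111010
Gen 1 (rule 195): 0111101011000
Gen 2 (rule 105): 0100110111011
Gen 3 (rule 184): 0010101110110
Gen 4 (rule 195): 1100000110010
Gen 5 (rule 105): 1101110110000
Gen 6 (rule 184): 1011101101000
Gen 7 (rule 195): 0001100100011
Gen 8 (rule 105): 1101100001011
Gen 9 (rule 184): 1011010000110
Gen 10 (rule 195): 0001000111010
Gen 11 (rule 105): 1100010101100
Gen 12 (rule 184): 1010001011010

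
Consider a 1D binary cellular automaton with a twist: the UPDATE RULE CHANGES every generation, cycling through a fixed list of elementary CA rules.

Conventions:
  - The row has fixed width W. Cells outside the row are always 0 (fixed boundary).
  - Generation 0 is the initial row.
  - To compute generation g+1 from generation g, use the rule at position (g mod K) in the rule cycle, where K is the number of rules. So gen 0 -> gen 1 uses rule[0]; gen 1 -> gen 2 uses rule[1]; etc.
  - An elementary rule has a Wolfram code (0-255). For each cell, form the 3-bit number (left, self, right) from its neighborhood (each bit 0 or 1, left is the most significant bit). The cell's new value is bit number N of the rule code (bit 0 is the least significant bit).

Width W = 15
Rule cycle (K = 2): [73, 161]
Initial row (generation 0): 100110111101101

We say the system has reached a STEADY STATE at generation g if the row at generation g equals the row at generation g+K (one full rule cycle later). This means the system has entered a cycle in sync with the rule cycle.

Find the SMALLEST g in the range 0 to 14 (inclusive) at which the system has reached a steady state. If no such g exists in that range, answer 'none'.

Answer: 12

Derivation:
Gen 0: 100110111101101
Gen 1 (rule 73): 000110100101100
Gen 2 (rule 161): 110001000010001
Gen 3 (rule 73): 110100011000100
Gen 4 (rule 161): 001001000010001
Gen 5 (rule 73): 100000011000100
Gen 6 (rule 161): 001111000010001
Gen 7 (rule 73): 101001011000100
Gen 8 (rule 161): 010000100010001
Gen 9 (rule 73): 000110001000100
Gen 10 (rule 161): 110000100010001
Gen 11 (rule 73): 110110001000100
Gen 12 (rule 161): 001000100010001
Gen 13 (rule 73): 100010001000100
Gen 14 (rule 161): 001000100010001
Gen 15 (rule 73): 100010001000100
Gen 16 (rule 161): 001000100010001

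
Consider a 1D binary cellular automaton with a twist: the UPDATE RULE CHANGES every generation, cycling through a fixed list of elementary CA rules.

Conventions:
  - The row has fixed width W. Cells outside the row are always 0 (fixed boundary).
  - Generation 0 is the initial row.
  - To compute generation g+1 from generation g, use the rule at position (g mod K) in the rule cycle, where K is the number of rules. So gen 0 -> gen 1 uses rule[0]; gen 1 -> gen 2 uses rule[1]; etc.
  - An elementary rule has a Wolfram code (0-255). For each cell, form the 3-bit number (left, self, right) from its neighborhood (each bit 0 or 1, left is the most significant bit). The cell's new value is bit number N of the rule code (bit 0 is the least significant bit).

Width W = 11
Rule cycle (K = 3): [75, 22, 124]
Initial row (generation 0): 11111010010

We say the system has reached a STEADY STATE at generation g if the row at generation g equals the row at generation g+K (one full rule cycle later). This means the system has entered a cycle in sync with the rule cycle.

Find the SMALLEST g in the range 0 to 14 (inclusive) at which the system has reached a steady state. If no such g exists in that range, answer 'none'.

Answer: 11

Derivation:
Gen 0: 11111010010
Gen 1 (rule 75): 10001000100
Gen 2 (rule 22): 11011101110
Gen 3 (rule 124): 11110111011
Gen 4 (rule 75): 10010101011
Gen 5 (rule 22): 11110101000
Gen 6 (rule 124): 10011111100
Gen 7 (rule 75): 00110000101
Gen 8 (rule 22): 01001001101
Gen 9 (rule 124): 01101101111
Gen 10 (rule 75): 11101101001
Gen 11 (rule 22): 00000001111
Gen 12 (rule 124): 00000001001
Gen 13 (rule 75): 11111110010
Gen 14 (rule 22): 00000001111
Gen 15 (rule 124): 00000001001
Gen 16 (rule 75): 11111110010
Gen 17 (rule 22): 00000001111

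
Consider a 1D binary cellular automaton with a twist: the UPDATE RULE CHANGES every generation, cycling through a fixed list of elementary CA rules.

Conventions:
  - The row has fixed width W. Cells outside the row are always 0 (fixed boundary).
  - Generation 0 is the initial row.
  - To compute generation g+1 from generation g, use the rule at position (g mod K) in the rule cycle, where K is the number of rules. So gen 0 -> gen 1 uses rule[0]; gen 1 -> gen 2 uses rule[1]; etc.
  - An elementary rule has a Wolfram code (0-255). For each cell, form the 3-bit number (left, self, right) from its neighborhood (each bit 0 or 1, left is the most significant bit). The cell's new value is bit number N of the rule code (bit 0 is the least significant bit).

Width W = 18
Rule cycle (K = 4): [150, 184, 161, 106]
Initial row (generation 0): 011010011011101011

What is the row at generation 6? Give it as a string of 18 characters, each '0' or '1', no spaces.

Gen 0: 011010011011101011
Gen 1 (rule 150): 100011100001001000
Gen 2 (rule 184): 010011010000100100
Gen 3 (rule 161): 000000100110000001
Gen 4 (rule 106): 000001001110000010
Gen 5 (rule 150): 000011110101000111
Gen 6 (rule 184): 000011101010100110

Answer: 000011101010100110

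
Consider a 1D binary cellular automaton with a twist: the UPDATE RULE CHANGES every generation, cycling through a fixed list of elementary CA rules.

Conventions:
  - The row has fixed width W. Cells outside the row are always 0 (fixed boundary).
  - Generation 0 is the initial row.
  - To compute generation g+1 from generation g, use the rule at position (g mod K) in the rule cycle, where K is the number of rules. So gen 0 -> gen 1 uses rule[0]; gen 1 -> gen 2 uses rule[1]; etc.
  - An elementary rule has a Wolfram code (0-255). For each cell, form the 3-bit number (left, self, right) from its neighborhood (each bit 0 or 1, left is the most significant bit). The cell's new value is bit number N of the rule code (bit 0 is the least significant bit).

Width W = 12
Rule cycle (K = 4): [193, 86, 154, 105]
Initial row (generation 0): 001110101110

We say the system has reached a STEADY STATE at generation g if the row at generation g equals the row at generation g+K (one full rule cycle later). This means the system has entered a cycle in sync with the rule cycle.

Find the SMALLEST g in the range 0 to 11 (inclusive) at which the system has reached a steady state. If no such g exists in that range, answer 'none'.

Answer: none

Derivation:
Gen 0: 001110101110
Gen 1 (rule 193): 100110000110
Gen 2 (rule 86): 111011001011
Gen 3 (rule 154): 110010110010
Gen 4 (rule 105): 110001110000
Gen 5 (rule 193): 010100110111
Gen 6 (rule 86): 110111010001
Gen 7 (rule 154): 100110001010
Gen 8 (rule 105): 000110100100
Gen 9 (rule 193): 110010000001
Gen 10 (rule 86): 011111000011
Gen 11 (rule 154): 111110100110
Gen 12 (rule 105): 100011000110
Gen 13 (rule 193): 001001010010
Gen 14 (rule 86): 011111011111
Gen 15 (rule 154): 111110011110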